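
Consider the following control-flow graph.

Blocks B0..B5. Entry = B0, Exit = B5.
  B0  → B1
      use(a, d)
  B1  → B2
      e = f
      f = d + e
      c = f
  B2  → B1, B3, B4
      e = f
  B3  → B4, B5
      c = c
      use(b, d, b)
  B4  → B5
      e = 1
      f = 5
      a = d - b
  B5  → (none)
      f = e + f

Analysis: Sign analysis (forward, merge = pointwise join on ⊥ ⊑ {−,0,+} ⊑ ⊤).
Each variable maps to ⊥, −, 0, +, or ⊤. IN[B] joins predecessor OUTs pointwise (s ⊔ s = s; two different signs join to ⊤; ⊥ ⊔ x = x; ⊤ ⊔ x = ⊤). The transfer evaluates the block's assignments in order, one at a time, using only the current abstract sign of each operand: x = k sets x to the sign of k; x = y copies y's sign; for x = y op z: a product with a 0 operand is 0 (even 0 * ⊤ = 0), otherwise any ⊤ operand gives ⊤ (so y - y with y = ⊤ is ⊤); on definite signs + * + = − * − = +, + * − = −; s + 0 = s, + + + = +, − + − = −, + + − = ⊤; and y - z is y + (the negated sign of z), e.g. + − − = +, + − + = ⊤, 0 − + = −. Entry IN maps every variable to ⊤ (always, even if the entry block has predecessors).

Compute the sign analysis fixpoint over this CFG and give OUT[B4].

Answer: {a: ⊤, b: ⊤, c: ⊤, d: ⊤, e: +, f: +}

Trace:
Per-block solution:
  B0:  IN=(all ⊤)  OUT=(all ⊤)
  B1:  IN=(all ⊤)  OUT=(all ⊤)
  B2:  IN=(all ⊤)  OUT=(all ⊤)
  B3:  IN=(all ⊤)  OUT=(all ⊤)
  B4:  IN=(all ⊤)  OUT={e:+, f:+; rest ⊤}
  B5:  IN=(all ⊤)  OUT=(all ⊤)

Merge at B4: IN[B4] = OUT[B2] ⊔ OUT[B3] = {a: ⊤, b: ⊤, c: ⊤, d: ⊤, e: ⊤, f: ⊤}
Applying B4's transfer function to that IN value gives OUT[B4] (row B4 above).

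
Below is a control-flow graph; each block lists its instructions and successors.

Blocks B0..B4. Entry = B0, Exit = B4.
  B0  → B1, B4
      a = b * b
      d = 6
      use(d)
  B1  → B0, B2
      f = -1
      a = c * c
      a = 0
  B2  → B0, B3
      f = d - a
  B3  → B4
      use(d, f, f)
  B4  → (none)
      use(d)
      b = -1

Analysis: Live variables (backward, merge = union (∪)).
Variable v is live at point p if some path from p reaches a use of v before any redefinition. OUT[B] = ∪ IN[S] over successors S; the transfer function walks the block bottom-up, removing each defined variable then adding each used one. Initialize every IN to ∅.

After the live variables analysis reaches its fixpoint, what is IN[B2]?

Per-block solution:
  B0: | IN={b, c} | OUT={b, c, d}
  B1: | IN={b, c, d} | OUT={a, b, c, d}
  B2: | IN={a, b, c, d} | OUT={b, c, d, f}
  B3: | IN={d, f} | OUT={d}
  B4: | IN={d} | OUT={}

Merge at B2: OUT[B2] = IN[B0] ⊔ IN[B3] = {b, c, d, f}
Applying B2's transfer function to that OUT value gives IN[B2] (row B2 above).

Answer: {a, b, c, d}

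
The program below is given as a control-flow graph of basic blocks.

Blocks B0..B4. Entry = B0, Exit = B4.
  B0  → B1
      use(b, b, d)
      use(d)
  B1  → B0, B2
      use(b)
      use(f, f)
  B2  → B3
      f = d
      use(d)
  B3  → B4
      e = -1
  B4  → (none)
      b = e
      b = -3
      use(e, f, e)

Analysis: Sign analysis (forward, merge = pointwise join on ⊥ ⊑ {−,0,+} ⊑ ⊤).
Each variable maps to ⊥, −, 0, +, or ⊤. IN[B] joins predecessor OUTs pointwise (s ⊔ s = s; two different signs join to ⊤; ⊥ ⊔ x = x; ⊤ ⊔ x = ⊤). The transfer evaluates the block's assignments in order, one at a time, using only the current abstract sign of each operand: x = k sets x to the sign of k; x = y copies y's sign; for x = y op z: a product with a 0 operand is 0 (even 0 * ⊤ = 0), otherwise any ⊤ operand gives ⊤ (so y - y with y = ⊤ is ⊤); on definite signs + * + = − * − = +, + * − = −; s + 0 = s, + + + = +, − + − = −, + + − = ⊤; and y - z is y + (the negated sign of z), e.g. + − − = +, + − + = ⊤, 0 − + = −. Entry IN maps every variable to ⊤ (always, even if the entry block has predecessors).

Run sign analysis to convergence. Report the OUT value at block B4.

Answer: {a: ⊤, b: -, c: ⊤, d: ⊤, e: -, f: ⊤}

Trace:
Fixpoint table:
  B0:   IN=(all ⊤)   OUT=(all ⊤)
  B1:   IN=(all ⊤)   OUT=(all ⊤)
  B2:   IN=(all ⊤)   OUT=(all ⊤)
  B3:   IN=(all ⊤)   OUT={e:-; rest ⊤}
  B4:   IN={e:-; rest ⊤}   OUT={b:-, e:-; rest ⊤}

Merge at B4: IN[B4] = OUT[B3] = {a: ⊤, b: ⊤, c: ⊤, d: ⊤, e: -, f: ⊤}
Applying B4's transfer function to that IN value gives OUT[B4] (row B4 above).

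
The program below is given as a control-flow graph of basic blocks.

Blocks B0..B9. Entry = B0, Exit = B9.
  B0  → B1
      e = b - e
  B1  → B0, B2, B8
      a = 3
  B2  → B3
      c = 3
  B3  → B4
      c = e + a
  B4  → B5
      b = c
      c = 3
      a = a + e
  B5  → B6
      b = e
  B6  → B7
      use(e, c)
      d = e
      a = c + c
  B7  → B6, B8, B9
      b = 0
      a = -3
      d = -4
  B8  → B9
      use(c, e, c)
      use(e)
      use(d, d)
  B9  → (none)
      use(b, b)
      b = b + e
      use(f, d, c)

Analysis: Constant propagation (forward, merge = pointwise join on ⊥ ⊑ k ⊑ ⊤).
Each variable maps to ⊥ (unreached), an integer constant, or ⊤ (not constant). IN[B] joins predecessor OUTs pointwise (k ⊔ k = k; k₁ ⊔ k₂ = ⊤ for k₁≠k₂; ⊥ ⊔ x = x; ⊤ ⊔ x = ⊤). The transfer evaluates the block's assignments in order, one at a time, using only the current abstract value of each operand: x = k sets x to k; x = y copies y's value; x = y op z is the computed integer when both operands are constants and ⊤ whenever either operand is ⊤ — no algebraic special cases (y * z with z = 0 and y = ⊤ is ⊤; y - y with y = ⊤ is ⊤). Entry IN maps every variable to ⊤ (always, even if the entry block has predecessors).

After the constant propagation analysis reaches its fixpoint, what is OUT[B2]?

Answer: {a: 3, b: ⊤, c: 3, d: ⊤, e: ⊤, f: ⊤}

Derivation:
Fixpoint table:
  B0:  IN=(all ⊤)  OUT=(all ⊤)
  B1:  IN=(all ⊤)  OUT={a:3; rest ⊤}
  B2:  IN={a:3; rest ⊤}  OUT={a:3, c:3; rest ⊤}
  B3:  IN={a:3, c:3; rest ⊤}  OUT={a:3; rest ⊤}
  B4:  IN={a:3; rest ⊤}  OUT={c:3; rest ⊤}
  B5:  IN={c:3; rest ⊤}  OUT={c:3; rest ⊤}
  B6:  IN={c:3; rest ⊤}  OUT={a:6, c:3; rest ⊤}
  B7:  IN={a:6, c:3; rest ⊤}  OUT={a:-3, b:0, c:3, d:-4; rest ⊤}
  B8:  IN=(all ⊤)  OUT=(all ⊤)
  B9:  IN=(all ⊤)  OUT=(all ⊤)

Merge at B2: IN[B2] = OUT[B1] = {a: 3, b: ⊤, c: ⊤, d: ⊤, e: ⊤, f: ⊤}
Applying B2's transfer function to that IN value gives OUT[B2] (row B2 above).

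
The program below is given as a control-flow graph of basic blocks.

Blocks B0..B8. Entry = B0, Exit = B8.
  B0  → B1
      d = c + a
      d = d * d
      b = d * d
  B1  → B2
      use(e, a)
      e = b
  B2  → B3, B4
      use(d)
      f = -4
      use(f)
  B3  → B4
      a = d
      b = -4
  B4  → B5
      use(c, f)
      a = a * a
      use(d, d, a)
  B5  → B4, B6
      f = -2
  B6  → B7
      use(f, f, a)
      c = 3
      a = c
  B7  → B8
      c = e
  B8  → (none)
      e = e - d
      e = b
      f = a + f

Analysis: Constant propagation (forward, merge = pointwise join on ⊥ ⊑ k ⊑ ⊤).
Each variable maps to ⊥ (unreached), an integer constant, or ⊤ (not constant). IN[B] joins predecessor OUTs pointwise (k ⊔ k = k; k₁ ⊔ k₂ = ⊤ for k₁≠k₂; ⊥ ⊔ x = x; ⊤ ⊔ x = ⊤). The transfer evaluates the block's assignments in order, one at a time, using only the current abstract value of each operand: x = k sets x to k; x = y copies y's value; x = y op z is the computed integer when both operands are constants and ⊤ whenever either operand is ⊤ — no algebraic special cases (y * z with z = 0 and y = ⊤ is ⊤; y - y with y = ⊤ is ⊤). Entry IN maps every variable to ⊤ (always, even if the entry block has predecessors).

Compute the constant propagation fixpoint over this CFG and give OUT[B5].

Answer: {a: ⊤, b: ⊤, c: ⊤, d: ⊤, e: ⊤, f: -2}

Derivation:
Converged values:
  B0:   IN=(all ⊤)   OUT=(all ⊤)
  B1:   IN=(all ⊤)   OUT=(all ⊤)
  B2:   IN=(all ⊤)   OUT={f:-4; rest ⊤}
  B3:   IN={f:-4; rest ⊤}   OUT={b:-4, f:-4; rest ⊤}
  B4:   IN=(all ⊤)   OUT=(all ⊤)
  B5:   IN=(all ⊤)   OUT={f:-2; rest ⊤}
  B6:   IN={f:-2; rest ⊤}   OUT={a:3, c:3, f:-2; rest ⊤}
  B7:   IN={a:3, c:3, f:-2; rest ⊤}   OUT={a:3, f:-2; rest ⊤}
  B8:   IN={a:3, f:-2; rest ⊤}   OUT={a:3, f:1; rest ⊤}

Merge at B5: IN[B5] = OUT[B4] = {a: ⊤, b: ⊤, c: ⊤, d: ⊤, e: ⊤, f: ⊤}
Applying B5's transfer function to that IN value gives OUT[B5] (row B5 above).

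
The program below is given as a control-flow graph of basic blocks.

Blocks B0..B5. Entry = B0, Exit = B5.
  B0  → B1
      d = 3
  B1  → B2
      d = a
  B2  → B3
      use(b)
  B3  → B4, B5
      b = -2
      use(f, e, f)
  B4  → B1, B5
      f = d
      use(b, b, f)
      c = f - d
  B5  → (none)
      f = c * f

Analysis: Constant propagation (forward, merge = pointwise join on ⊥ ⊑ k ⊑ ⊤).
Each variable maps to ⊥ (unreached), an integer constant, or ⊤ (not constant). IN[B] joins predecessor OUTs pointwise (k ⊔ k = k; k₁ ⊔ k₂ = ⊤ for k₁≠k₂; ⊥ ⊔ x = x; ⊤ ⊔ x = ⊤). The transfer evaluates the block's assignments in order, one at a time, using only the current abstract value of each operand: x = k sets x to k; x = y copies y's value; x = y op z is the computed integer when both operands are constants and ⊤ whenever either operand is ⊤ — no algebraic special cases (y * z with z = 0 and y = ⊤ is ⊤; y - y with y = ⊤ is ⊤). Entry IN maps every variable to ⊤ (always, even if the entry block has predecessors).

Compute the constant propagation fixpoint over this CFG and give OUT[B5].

Fixpoint table:
  B0:   IN=(all ⊤)   OUT={d:3; rest ⊤}
  B1:   IN=(all ⊤)   OUT=(all ⊤)
  B2:   IN=(all ⊤)   OUT=(all ⊤)
  B3:   IN=(all ⊤)   OUT={b:-2; rest ⊤}
  B4:   IN={b:-2; rest ⊤}   OUT={b:-2; rest ⊤}
  B5:   IN={b:-2; rest ⊤}   OUT={b:-2; rest ⊤}

Merge at B5: IN[B5] = OUT[B3] ⊔ OUT[B4] = {a: ⊤, b: -2, c: ⊤, d: ⊤, e: ⊤, f: ⊤}
Applying B5's transfer function to that IN value gives OUT[B5] (row B5 above).

Answer: {a: ⊤, b: -2, c: ⊤, d: ⊤, e: ⊤, f: ⊤}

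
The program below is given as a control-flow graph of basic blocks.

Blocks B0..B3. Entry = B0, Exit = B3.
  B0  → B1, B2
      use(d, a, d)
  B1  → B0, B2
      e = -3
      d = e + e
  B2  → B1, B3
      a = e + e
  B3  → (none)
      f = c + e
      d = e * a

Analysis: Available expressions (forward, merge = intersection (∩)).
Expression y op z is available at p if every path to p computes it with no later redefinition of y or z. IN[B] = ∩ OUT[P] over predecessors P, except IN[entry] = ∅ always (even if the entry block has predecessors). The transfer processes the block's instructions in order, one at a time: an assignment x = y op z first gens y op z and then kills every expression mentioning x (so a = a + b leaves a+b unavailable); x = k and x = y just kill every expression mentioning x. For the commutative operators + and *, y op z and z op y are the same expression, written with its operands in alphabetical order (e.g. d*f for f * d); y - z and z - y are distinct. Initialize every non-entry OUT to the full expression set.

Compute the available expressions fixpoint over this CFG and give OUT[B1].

Answer: {e+e}

Working:
Per-block solution:
  B0:   IN={}   OUT={}
  B1:   IN={}   OUT={e+e}
  B2:   IN={}   OUT={e+e}
  B3:   IN={e+e}   OUT={a*e, c+e, e+e}

Merge at B1: IN[B1] = OUT[B0] ∩ OUT[B2] = {}
Applying B1's transfer function to that IN value gives OUT[B1] (row B1 above).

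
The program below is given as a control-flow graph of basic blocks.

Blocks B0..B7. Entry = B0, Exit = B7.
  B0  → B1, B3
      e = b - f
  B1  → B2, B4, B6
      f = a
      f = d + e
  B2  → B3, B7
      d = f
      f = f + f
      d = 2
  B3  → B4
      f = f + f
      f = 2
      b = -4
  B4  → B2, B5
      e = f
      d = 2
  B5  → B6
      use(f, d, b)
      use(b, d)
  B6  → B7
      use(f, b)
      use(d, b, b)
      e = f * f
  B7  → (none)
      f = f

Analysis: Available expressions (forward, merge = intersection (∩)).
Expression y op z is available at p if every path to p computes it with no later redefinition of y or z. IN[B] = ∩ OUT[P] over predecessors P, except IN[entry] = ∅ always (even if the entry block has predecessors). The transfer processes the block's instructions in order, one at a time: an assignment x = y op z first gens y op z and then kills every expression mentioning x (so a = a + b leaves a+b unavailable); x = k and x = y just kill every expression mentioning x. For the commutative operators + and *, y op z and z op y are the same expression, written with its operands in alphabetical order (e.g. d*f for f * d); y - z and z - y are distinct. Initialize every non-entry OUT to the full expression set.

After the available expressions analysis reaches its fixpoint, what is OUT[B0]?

Answer: {b-f}

Trace:
Fixpoint table:
  B0:   IN={}   OUT={b-f}
  B1:   IN={b-f}   OUT={d+e}
  B2:   IN={}   OUT={}
  B3:   IN={}   OUT={}
  B4:   IN={}   OUT={}
  B5:   IN={}   OUT={}
  B6:   IN={}   OUT={f*f}
  B7:   IN={}   OUT={}

B0 is the boundary node: IN[B0] = {}
Applying B0's transfer function to that IN value gives OUT[B0] (row B0 above).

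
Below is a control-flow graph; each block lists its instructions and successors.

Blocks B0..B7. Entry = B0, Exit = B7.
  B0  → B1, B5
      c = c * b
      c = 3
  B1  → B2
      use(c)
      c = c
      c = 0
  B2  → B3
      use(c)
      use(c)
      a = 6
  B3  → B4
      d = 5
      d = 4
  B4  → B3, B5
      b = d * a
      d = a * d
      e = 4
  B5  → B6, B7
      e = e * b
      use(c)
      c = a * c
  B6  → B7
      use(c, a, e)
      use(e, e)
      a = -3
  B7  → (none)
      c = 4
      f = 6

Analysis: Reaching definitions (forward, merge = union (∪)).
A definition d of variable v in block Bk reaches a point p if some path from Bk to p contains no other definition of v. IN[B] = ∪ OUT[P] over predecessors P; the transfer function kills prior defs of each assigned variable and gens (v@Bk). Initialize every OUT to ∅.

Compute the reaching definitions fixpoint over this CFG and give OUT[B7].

Converged values:
  B0:  IN={}  OUT={c@B0}
  B1:  IN={c@B0}  OUT={c@B1}
  B2:  IN={c@B1}  OUT={a@B2, c@B1}
  B3:  IN={a@B2, b@B4, c@B1, d@B4, e@B4}  OUT={a@B2, b@B4, c@B1, d@B3, e@B4}
  B4:  IN={a@B2, b@B4, c@B1, d@B3, e@B4}  OUT={a@B2, b@B4, c@B1, d@B4, e@B4}
  B5:  IN={a@B2, b@B4, c@B0, c@B1, d@B4, e@B4}  OUT={a@B2, b@B4, c@B5, d@B4, e@B5}
  B6:  IN={a@B2, b@B4, c@B5, d@B4, e@B5}  OUT={a@B6, b@B4, c@B5, d@B4, e@B5}
  B7:  IN={a@B2, a@B6, b@B4, c@B5, d@B4, e@B5}  OUT={a@B2, a@B6, b@B4, c@B7, d@B4, e@B5, f@B7}

Merge at B7: IN[B7] = OUT[B5] ⊔ OUT[B6] = {a@B2, a@B6, b@B4, c@B5, d@B4, e@B5}
Applying B7's transfer function to that IN value gives OUT[B7] (row B7 above).

Answer: {a@B2, a@B6, b@B4, c@B7, d@B4, e@B5, f@B7}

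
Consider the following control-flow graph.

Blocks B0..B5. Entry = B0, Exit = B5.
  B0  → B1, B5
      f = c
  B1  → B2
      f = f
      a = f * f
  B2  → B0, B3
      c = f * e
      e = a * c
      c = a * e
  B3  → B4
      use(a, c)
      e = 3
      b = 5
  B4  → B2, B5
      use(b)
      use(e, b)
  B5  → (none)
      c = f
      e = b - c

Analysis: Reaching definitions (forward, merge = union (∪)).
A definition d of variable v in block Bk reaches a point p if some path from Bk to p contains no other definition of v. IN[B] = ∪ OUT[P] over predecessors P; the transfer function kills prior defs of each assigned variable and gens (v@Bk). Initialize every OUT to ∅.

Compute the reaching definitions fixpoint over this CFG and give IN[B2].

Answer: {a@B1, b@B3, c@B2, e@B2, e@B3, f@B1}

Working:
Per-block solution:
  B0:   IN={a@B1, b@B3, c@B2, e@B2, f@B1}   OUT={a@B1, b@B3, c@B2, e@B2, f@B0}
  B1:   IN={a@B1, b@B3, c@B2, e@B2, f@B0}   OUT={a@B1, b@B3, c@B2, e@B2, f@B1}
  B2:   IN={a@B1, b@B3, c@B2, e@B2, e@B3, f@B1}   OUT={a@B1, b@B3, c@B2, e@B2, f@B1}
  B3:   IN={a@B1, b@B3, c@B2, e@B2, f@B1}   OUT={a@B1, b@B3, c@B2, e@B3, f@B1}
  B4:   IN={a@B1, b@B3, c@B2, e@B3, f@B1}   OUT={a@B1, b@B3, c@B2, e@B3, f@B1}
  B5:   IN={a@B1, b@B3, c@B2, e@B2, e@B3, f@B0, f@B1}   OUT={a@B1, b@B3, c@B5, e@B5, f@B0, f@B1}

Merge at B2: IN[B2] = OUT[B1] ⊔ OUT[B4] = {a@B1, b@B3, c@B2, e@B2, e@B3, f@B1}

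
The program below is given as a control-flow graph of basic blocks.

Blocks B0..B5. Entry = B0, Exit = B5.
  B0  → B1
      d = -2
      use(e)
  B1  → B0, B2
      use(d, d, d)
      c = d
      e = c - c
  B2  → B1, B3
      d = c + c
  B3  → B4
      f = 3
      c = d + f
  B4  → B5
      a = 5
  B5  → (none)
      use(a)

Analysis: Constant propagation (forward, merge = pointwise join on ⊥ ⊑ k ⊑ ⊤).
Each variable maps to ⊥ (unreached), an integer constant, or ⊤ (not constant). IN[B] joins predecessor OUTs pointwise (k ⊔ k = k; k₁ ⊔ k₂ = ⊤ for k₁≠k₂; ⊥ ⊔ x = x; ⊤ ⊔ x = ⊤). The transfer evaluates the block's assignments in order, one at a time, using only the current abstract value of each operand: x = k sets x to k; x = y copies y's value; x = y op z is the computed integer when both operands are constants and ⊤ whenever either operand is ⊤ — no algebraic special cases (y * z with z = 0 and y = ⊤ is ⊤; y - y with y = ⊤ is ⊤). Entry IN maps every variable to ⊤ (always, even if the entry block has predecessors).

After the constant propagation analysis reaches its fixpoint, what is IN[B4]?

Answer: {a: ⊤, b: ⊤, c: ⊤, d: ⊤, e: ⊤, f: 3}

Derivation:
Converged values:
  B0:  IN=(all ⊤)  OUT={d:-2; rest ⊤}
  B1:  IN=(all ⊤)  OUT=(all ⊤)
  B2:  IN=(all ⊤)  OUT=(all ⊤)
  B3:  IN=(all ⊤)  OUT={f:3; rest ⊤}
  B4:  IN={f:3; rest ⊤}  OUT={a:5, f:3; rest ⊤}
  B5:  IN={a:5, f:3; rest ⊤}  OUT={a:5, f:3; rest ⊤}

Merge at B4: IN[B4] = OUT[B3] = {a: ⊤, b: ⊤, c: ⊤, d: ⊤, e: ⊤, f: 3}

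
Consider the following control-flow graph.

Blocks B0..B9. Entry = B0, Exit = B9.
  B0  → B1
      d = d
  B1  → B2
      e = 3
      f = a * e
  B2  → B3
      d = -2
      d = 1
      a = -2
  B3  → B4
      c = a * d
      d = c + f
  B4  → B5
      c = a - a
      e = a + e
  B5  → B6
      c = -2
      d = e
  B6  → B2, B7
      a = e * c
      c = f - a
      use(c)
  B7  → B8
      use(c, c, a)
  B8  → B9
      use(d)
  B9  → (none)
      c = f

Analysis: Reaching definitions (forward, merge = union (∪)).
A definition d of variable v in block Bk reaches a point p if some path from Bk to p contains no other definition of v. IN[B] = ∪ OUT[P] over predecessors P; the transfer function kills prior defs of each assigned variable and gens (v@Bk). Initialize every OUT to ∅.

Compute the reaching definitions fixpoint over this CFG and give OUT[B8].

Answer: {a@B6, c@B6, d@B5, e@B4, f@B1}

Working:
Fixpoint table:
  B0:  IN={}  OUT={d@B0}
  B1:  IN={d@B0}  OUT={d@B0, e@B1, f@B1}
  B2:  IN={a@B6, c@B6, d@B0, d@B5, e@B1, e@B4, f@B1}  OUT={a@B2, c@B6, d@B2, e@B1, e@B4, f@B1}
  B3:  IN={a@B2, c@B6, d@B2, e@B1, e@B4, f@B1}  OUT={a@B2, c@B3, d@B3, e@B1, e@B4, f@B1}
  B4:  IN={a@B2, c@B3, d@B3, e@B1, e@B4, f@B1}  OUT={a@B2, c@B4, d@B3, e@B4, f@B1}
  B5:  IN={a@B2, c@B4, d@B3, e@B4, f@B1}  OUT={a@B2, c@B5, d@B5, e@B4, f@B1}
  B6:  IN={a@B2, c@B5, d@B5, e@B4, f@B1}  OUT={a@B6, c@B6, d@B5, e@B4, f@B1}
  B7:  IN={a@B6, c@B6, d@B5, e@B4, f@B1}  OUT={a@B6, c@B6, d@B5, e@B4, f@B1}
  B8:  IN={a@B6, c@B6, d@B5, e@B4, f@B1}  OUT={a@B6, c@B6, d@B5, e@B4, f@B1}
  B9:  IN={a@B6, c@B6, d@B5, e@B4, f@B1}  OUT={a@B6, c@B9, d@B5, e@B4, f@B1}

Merge at B8: IN[B8] = OUT[B7] = {a@B6, c@B6, d@B5, e@B4, f@B1}
Applying B8's transfer function to that IN value gives OUT[B8] (row B8 above).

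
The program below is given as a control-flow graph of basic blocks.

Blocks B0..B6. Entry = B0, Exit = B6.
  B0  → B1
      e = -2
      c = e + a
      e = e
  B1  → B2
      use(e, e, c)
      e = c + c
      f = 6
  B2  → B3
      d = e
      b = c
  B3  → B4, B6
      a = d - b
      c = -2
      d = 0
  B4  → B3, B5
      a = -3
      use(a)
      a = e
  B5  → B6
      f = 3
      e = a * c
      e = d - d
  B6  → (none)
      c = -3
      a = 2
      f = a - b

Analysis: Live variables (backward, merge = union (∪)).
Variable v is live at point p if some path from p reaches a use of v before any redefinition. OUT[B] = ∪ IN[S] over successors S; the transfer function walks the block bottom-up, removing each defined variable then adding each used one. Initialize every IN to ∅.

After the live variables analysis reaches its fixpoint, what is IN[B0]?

Per-block solution:
  B0:  IN={a}  OUT={c, e}
  B1:  IN={c, e}  OUT={c, e}
  B2:  IN={c, e}  OUT={b, d, e}
  B3:  IN={b, d, e}  OUT={b, c, d, e}
  B4:  IN={b, c, d, e}  OUT={a, b, c, d, e}
  B5:  IN={a, b, c, d}  OUT={b}
  B6:  IN={b}  OUT={}

Merge at B0: OUT[B0] = IN[B1] = {c, e}
Applying B0's transfer function to that OUT value gives IN[B0] (row B0 above).

Answer: {a}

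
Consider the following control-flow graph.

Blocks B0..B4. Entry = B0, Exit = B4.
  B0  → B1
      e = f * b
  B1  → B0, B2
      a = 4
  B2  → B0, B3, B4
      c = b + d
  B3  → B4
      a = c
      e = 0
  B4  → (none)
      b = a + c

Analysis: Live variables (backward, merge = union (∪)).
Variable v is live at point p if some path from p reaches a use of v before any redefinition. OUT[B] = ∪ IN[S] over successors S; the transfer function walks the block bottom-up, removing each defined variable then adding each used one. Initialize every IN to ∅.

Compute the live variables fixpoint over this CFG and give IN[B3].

Converged values:
  B0: | IN={b, d, f} | OUT={b, d, f}
  B1: | IN={b, d, f} | OUT={a, b, d, f}
  B2: | IN={a, b, d, f} | OUT={a, b, c, d, f}
  B3: | IN={c} | OUT={a, c}
  B4: | IN={a, c} | OUT={}

Merge at B3: OUT[B3] = IN[B4] = {a, c}
Applying B3's transfer function to that OUT value gives IN[B3] (row B3 above).

Answer: {c}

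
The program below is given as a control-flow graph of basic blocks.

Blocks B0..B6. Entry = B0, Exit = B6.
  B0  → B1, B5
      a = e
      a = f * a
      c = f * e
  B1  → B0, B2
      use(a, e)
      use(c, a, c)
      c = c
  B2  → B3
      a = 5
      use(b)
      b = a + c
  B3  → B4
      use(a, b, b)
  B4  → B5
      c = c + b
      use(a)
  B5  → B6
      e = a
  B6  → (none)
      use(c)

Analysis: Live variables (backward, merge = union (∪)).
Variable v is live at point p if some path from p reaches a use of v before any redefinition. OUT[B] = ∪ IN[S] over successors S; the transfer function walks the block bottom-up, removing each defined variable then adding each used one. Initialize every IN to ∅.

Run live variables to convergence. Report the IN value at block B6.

Answer: {c}

Trace:
Fixpoint table:
  B0:   IN={b, e, f}   OUT={a, b, c, e, f}
  B1:   IN={a, b, c, e, f}   OUT={b, c, e, f}
  B2:   IN={b, c}   OUT={a, b, c}
  B3:   IN={a, b, c}   OUT={a, b, c}
  B4:   IN={a, b, c}   OUT={a, c}
  B5:   IN={a, c}   OUT={c}
  B6:   IN={c}   OUT={}

B6 is the boundary node: OUT[B6] = {}
Applying B6's transfer function to that OUT value gives IN[B6] (row B6 above).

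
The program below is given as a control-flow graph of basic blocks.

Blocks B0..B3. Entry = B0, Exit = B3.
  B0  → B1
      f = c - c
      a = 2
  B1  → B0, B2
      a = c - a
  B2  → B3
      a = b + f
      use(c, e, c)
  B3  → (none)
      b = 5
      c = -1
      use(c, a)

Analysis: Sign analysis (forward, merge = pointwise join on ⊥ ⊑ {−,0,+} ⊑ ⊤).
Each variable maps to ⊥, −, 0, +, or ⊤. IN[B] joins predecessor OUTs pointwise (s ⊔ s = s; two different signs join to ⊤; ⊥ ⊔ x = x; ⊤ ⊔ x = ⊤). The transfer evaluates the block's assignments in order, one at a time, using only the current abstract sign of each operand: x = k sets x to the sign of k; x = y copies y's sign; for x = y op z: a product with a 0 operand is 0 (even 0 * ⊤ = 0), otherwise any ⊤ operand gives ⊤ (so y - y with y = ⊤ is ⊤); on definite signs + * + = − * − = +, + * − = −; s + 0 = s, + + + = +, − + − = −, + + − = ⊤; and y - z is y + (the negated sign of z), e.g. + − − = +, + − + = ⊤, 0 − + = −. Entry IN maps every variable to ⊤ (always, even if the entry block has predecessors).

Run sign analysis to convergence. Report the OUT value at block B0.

Answer: {a: +, b: ⊤, c: ⊤, d: ⊤, e: ⊤, f: ⊤}

Derivation:
Fixpoint table:
  B0:  IN=(all ⊤)  OUT={a:+; rest ⊤}
  B1:  IN={a:+; rest ⊤}  OUT=(all ⊤)
  B2:  IN=(all ⊤)  OUT=(all ⊤)
  B3:  IN=(all ⊤)  OUT={b:+, c:-; rest ⊤}

Merge at B0 (entry node, so the boundary value (all ⊤) is joined with the incoming edge(s)): IN[B0] = (all ⊤) ⊔ OUT[B1] = {a: ⊤, b: ⊤, c: ⊤, d: ⊤, e: ⊤, f: ⊤}
Applying B0's transfer function to that IN value gives OUT[B0] (row B0 above).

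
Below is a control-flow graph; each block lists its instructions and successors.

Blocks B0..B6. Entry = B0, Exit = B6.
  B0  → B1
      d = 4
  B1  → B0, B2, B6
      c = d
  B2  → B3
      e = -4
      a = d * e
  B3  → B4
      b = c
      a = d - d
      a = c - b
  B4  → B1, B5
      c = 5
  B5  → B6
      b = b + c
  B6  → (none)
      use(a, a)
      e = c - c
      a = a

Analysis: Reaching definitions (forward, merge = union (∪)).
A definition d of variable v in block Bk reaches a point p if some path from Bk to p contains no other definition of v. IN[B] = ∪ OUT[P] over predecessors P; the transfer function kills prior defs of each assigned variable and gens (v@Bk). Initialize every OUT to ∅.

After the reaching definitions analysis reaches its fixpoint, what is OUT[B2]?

Answer: {a@B2, b@B3, c@B1, d@B0, e@B2}

Working:
Per-block solution:
  B0: | IN={a@B3, b@B3, c@B1, d@B0, e@B2} | OUT={a@B3, b@B3, c@B1, d@B0, e@B2}
  B1: | IN={a@B3, b@B3, c@B1, c@B4, d@B0, e@B2} | OUT={a@B3, b@B3, c@B1, d@B0, e@B2}
  B2: | IN={a@B3, b@B3, c@B1, d@B0, e@B2} | OUT={a@B2, b@B3, c@B1, d@B0, e@B2}
  B3: | IN={a@B2, b@B3, c@B1, d@B0, e@B2} | OUT={a@B3, b@B3, c@B1, d@B0, e@B2}
  B4: | IN={a@B3, b@B3, c@B1, d@B0, e@B2} | OUT={a@B3, b@B3, c@B4, d@B0, e@B2}
  B5: | IN={a@B3, b@B3, c@B4, d@B0, e@B2} | OUT={a@B3, b@B5, c@B4, d@B0, e@B2}
  B6: | IN={a@B3, b@B3, b@B5, c@B1, c@B4, d@B0, e@B2} | OUT={a@B6, b@B3, b@B5, c@B1, c@B4, d@B0, e@B6}

Merge at B2: IN[B2] = OUT[B1] = {a@B3, b@B3, c@B1, d@B0, e@B2}
Applying B2's transfer function to that IN value gives OUT[B2] (row B2 above).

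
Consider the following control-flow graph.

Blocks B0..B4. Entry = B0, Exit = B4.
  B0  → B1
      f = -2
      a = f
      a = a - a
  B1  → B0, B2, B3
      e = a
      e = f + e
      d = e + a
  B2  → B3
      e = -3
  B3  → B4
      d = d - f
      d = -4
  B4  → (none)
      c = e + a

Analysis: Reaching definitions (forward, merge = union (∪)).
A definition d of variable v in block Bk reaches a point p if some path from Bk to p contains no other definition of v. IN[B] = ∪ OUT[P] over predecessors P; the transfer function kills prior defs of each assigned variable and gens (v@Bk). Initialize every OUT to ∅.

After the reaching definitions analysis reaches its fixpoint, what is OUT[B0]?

Per-block solution:
  B0:   IN={a@B0, d@B1, e@B1, f@B0}   OUT={a@B0, d@B1, e@B1, f@B0}
  B1:   IN={a@B0, d@B1, e@B1, f@B0}   OUT={a@B0, d@B1, e@B1, f@B0}
  B2:   IN={a@B0, d@B1, e@B1, f@B0}   OUT={a@B0, d@B1, e@B2, f@B0}
  B3:   IN={a@B0, d@B1, e@B1, e@B2, f@B0}   OUT={a@B0, d@B3, e@B1, e@B2, f@B0}
  B4:   IN={a@B0, d@B3, e@B1, e@B2, f@B0}   OUT={a@B0, c@B4, d@B3, e@B1, e@B2, f@B0}

Merge at B0 (entry node, so the boundary value {} is joined with the incoming edge(s)): IN[B0] = {} ⊔ OUT[B1] = {a@B0, d@B1, e@B1, f@B0}
Applying B0's transfer function to that IN value gives OUT[B0] (row B0 above).

Answer: {a@B0, d@B1, e@B1, f@B0}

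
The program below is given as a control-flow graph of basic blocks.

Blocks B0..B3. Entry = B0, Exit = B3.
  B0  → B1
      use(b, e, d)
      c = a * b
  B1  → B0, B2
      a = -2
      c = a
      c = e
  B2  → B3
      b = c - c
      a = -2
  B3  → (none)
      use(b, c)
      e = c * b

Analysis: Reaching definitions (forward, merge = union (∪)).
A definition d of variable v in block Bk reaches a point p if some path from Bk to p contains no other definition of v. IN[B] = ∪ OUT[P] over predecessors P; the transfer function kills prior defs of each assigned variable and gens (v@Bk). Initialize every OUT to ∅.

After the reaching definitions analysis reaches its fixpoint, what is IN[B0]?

Answer: {a@B1, c@B1}

Trace:
Converged values:
  B0:   IN={a@B1, c@B1}   OUT={a@B1, c@B0}
  B1:   IN={a@B1, c@B0}   OUT={a@B1, c@B1}
  B2:   IN={a@B1, c@B1}   OUT={a@B2, b@B2, c@B1}
  B3:   IN={a@B2, b@B2, c@B1}   OUT={a@B2, b@B2, c@B1, e@B3}

Merge at B0 (entry node, so the boundary value {} is joined with the incoming edge(s)): IN[B0] = {} ⊔ OUT[B1] = {a@B1, c@B1}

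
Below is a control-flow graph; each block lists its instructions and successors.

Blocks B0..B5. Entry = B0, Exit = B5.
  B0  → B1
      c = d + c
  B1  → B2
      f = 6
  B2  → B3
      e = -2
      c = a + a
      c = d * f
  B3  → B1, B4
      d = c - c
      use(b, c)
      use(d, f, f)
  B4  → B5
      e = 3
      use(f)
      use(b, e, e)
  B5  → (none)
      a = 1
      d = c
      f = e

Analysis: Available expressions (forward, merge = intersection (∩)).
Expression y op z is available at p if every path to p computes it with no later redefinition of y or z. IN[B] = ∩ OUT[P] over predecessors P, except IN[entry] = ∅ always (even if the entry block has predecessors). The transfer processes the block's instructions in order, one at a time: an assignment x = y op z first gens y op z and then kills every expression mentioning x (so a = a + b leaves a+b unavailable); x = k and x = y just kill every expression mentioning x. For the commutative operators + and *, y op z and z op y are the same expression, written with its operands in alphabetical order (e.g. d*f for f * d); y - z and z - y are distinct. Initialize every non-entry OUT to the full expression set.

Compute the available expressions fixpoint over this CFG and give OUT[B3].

Answer: {a+a, c-c}

Working:
Converged values:
  B0: | IN={} | OUT={}
  B1: | IN={} | OUT={}
  B2: | IN={} | OUT={a+a, d*f}
  B3: | IN={a+a, d*f} | OUT={a+a, c-c}
  B4: | IN={a+a, c-c} | OUT={a+a, c-c}
  B5: | IN={a+a, c-c} | OUT={c-c}

Merge at B3: IN[B3] = OUT[B2] = {a+a, d*f}
Applying B3's transfer function to that IN value gives OUT[B3] (row B3 above).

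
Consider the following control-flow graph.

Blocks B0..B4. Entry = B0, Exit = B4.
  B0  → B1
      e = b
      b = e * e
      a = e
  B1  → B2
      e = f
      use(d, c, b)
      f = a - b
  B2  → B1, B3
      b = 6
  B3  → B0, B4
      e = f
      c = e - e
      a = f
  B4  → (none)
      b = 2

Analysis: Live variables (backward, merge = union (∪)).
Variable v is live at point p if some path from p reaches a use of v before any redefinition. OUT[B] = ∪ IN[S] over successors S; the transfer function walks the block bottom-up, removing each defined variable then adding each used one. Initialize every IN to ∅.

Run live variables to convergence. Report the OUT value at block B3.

Answer: {b, c, d, f}

Trace:
Fixpoint table:
  B0:  IN={b, c, d, f}  OUT={a, b, c, d, f}
  B1:  IN={a, b, c, d, f}  OUT={a, c, d, f}
  B2:  IN={a, c, d, f}  OUT={a, b, c, d, f}
  B3:  IN={b, d, f}  OUT={b, c, d, f}
  B4:  IN={}  OUT={}

Merge at B3: OUT[B3] = IN[B0] ⊔ IN[B4] = {b, c, d, f}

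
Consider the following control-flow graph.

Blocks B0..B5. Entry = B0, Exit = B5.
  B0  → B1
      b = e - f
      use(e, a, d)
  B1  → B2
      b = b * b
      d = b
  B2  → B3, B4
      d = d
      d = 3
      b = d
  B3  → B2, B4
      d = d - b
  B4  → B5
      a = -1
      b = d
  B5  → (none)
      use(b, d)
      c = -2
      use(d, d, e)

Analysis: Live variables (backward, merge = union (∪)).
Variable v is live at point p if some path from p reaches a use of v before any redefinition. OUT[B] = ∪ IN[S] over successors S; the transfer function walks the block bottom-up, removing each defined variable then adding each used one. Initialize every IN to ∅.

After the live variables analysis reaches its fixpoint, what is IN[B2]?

Answer: {d, e}

Trace:
Fixpoint table:
  B0:   IN={a, d, e, f}   OUT={b, e}
  B1:   IN={b, e}   OUT={d, e}
  B2:   IN={d, e}   OUT={b, d, e}
  B3:   IN={b, d, e}   OUT={d, e}
  B4:   IN={d, e}   OUT={b, d, e}
  B5:   IN={b, d, e}   OUT={}

Merge at B2: OUT[B2] = IN[B3] ⊔ IN[B4] = {b, d, e}
Applying B2's transfer function to that OUT value gives IN[B2] (row B2 above).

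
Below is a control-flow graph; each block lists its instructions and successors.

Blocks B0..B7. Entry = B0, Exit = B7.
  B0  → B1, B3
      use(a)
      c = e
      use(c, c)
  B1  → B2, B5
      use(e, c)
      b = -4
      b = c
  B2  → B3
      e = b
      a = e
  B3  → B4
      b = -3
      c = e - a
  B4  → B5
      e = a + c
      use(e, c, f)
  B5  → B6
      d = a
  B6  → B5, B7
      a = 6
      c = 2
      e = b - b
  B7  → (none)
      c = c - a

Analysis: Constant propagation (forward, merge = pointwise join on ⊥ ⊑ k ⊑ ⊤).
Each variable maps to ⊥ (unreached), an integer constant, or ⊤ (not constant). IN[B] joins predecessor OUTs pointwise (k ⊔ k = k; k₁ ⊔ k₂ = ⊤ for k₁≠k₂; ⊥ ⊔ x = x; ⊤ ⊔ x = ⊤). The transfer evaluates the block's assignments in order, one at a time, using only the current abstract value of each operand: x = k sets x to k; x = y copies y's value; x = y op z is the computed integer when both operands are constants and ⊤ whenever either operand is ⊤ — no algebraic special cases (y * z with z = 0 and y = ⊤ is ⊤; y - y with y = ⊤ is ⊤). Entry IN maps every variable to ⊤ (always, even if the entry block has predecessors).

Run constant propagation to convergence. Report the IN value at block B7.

Answer: {a: 6, b: ⊤, c: 2, d: ⊤, e: ⊤, f: ⊤}

Trace:
Fixpoint table:
  B0:  IN=(all ⊤)  OUT=(all ⊤)
  B1:  IN=(all ⊤)  OUT=(all ⊤)
  B2:  IN=(all ⊤)  OUT=(all ⊤)
  B3:  IN=(all ⊤)  OUT={b:-3; rest ⊤}
  B4:  IN={b:-3; rest ⊤}  OUT={b:-3; rest ⊤}
  B5:  IN=(all ⊤)  OUT=(all ⊤)
  B6:  IN=(all ⊤)  OUT={a:6, c:2; rest ⊤}
  B7:  IN={a:6, c:2; rest ⊤}  OUT={a:6, c:-4; rest ⊤}

Merge at B7: IN[B7] = OUT[B6] = {a: 6, b: ⊤, c: 2, d: ⊤, e: ⊤, f: ⊤}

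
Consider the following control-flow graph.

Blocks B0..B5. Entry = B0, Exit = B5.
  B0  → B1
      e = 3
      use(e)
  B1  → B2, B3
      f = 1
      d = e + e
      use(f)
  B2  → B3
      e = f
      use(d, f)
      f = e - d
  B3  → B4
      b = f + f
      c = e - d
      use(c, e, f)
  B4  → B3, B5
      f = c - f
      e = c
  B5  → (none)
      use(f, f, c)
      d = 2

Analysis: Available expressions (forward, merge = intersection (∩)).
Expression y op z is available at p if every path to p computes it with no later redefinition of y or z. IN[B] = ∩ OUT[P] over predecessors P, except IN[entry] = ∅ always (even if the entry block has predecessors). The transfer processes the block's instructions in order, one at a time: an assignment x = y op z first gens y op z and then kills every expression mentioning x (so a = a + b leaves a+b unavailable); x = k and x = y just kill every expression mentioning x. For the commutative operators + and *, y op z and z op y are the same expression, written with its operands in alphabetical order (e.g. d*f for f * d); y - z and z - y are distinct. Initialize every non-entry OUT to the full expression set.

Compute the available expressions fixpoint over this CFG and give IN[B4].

Answer: {e-d, f+f}

Working:
Converged values:
  B0:   IN={}   OUT={}
  B1:   IN={}   OUT={e+e}
  B2:   IN={e+e}   OUT={e-d}
  B3:   IN={}   OUT={e-d, f+f}
  B4:   IN={e-d, f+f}   OUT={}
  B5:   IN={}   OUT={}

Merge at B4: IN[B4] = OUT[B3] = {e-d, f+f}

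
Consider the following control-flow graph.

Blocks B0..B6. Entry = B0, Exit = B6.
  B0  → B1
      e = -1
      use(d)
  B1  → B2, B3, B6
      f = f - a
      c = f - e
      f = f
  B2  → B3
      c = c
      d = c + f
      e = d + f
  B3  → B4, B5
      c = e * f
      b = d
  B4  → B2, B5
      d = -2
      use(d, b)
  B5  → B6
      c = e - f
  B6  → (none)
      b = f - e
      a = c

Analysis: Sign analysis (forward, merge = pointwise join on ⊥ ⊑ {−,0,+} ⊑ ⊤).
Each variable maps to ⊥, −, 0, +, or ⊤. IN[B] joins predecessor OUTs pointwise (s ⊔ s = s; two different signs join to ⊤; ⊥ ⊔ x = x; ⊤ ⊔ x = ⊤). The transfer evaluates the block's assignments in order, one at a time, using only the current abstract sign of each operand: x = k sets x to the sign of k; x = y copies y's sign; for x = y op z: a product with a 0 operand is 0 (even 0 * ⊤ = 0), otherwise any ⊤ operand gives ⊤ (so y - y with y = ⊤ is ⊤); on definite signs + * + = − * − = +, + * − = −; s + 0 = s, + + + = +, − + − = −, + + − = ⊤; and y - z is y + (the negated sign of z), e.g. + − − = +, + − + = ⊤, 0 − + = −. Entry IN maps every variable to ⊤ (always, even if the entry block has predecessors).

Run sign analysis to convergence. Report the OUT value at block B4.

Per-block solution:
  B0:  IN=(all ⊤)  OUT={e:-; rest ⊤}
  B1:  IN={e:-; rest ⊤}  OUT={e:-; rest ⊤}
  B2:  IN=(all ⊤)  OUT=(all ⊤)
  B3:  IN=(all ⊤)  OUT=(all ⊤)
  B4:  IN=(all ⊤)  OUT={d:-; rest ⊤}
  B5:  IN=(all ⊤)  OUT=(all ⊤)
  B6:  IN=(all ⊤)  OUT=(all ⊤)

Merge at B4: IN[B4] = OUT[B3] = {a: ⊤, b: ⊤, c: ⊤, d: ⊤, e: ⊤, f: ⊤}
Applying B4's transfer function to that IN value gives OUT[B4] (row B4 above).

Answer: {a: ⊤, b: ⊤, c: ⊤, d: -, e: ⊤, f: ⊤}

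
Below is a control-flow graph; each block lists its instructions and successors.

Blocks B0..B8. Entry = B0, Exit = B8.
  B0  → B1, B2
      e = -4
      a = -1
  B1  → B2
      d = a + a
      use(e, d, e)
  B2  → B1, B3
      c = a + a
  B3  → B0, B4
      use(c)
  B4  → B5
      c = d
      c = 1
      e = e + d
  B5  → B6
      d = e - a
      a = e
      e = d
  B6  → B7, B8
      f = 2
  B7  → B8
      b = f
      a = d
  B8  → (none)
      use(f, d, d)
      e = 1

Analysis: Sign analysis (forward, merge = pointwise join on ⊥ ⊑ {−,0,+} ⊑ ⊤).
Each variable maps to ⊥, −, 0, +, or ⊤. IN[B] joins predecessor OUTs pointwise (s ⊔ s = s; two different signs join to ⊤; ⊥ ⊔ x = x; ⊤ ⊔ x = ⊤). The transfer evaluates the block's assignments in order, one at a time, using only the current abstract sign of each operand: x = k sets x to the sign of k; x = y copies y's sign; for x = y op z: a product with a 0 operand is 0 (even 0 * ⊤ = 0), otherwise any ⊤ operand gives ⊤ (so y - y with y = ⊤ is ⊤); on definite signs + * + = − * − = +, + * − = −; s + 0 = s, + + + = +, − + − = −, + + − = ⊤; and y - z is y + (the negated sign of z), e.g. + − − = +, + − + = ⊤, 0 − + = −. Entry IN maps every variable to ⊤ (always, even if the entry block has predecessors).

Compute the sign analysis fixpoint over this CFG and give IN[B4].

Fixpoint table:
  B0:   IN=(all ⊤)   OUT={a:-, e:-; rest ⊤}
  B1:   IN={a:-, e:-; rest ⊤}   OUT={a:-, d:-, e:-; rest ⊤}
  B2:   IN={a:-, e:-; rest ⊤}   OUT={a:-, c:-, e:-; rest ⊤}
  B3:   IN={a:-, c:-, e:-; rest ⊤}   OUT={a:-, c:-, e:-; rest ⊤}
  B4:   IN={a:-, c:-, e:-; rest ⊤}   OUT={a:-, c:+; rest ⊤}
  B5:   IN={a:-, c:+; rest ⊤}   OUT={c:+; rest ⊤}
  B6:   IN={c:+; rest ⊤}   OUT={c:+, f:+; rest ⊤}
  B7:   IN={c:+, f:+; rest ⊤}   OUT={b:+, c:+, f:+; rest ⊤}
  B8:   IN={c:+, f:+; rest ⊤}   OUT={c:+, e:+, f:+; rest ⊤}

Merge at B4: IN[B4] = OUT[B3] = {a: -, b: ⊤, c: -, d: ⊤, e: -, f: ⊤}

Answer: {a: -, b: ⊤, c: -, d: ⊤, e: -, f: ⊤}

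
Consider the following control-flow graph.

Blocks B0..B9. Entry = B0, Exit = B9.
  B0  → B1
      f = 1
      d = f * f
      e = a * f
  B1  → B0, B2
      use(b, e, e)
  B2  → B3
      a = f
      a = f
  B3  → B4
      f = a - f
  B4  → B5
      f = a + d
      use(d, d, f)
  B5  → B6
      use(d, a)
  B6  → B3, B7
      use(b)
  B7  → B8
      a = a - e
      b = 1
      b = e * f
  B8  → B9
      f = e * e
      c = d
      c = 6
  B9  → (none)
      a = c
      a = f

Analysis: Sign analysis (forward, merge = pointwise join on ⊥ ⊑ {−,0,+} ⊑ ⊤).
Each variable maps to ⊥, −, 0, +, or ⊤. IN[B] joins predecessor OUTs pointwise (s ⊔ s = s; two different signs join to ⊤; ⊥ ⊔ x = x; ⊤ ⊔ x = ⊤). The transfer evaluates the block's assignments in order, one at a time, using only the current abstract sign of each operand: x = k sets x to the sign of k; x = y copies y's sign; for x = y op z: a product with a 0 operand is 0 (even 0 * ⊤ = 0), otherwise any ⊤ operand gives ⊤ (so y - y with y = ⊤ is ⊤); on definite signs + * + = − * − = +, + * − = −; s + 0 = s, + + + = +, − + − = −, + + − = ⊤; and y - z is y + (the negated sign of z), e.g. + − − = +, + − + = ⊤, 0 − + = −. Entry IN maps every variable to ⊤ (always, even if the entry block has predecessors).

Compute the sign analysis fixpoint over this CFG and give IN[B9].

Answer: {a: ⊤, b: ⊤, c: +, d: +, e: ⊤, f: ⊤}

Derivation:
Per-block solution:
  B0:  IN=(all ⊤)  OUT={d:+, f:+; rest ⊤}
  B1:  IN={d:+, f:+; rest ⊤}  OUT={d:+, f:+; rest ⊤}
  B2:  IN={d:+, f:+; rest ⊤}  OUT={a:+, d:+, f:+; rest ⊤}
  B3:  IN={a:+, d:+, f:+; rest ⊤}  OUT={a:+, d:+; rest ⊤}
  B4:  IN={a:+, d:+; rest ⊤}  OUT={a:+, d:+, f:+; rest ⊤}
  B5:  IN={a:+, d:+, f:+; rest ⊤}  OUT={a:+, d:+, f:+; rest ⊤}
  B6:  IN={a:+, d:+, f:+; rest ⊤}  OUT={a:+, d:+, f:+; rest ⊤}
  B7:  IN={a:+, d:+, f:+; rest ⊤}  OUT={d:+, f:+; rest ⊤}
  B8:  IN={d:+, f:+; rest ⊤}  OUT={c:+, d:+; rest ⊤}
  B9:  IN={c:+, d:+; rest ⊤}  OUT={c:+, d:+; rest ⊤}

Merge at B9: IN[B9] = OUT[B8] = {a: ⊤, b: ⊤, c: +, d: +, e: ⊤, f: ⊤}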